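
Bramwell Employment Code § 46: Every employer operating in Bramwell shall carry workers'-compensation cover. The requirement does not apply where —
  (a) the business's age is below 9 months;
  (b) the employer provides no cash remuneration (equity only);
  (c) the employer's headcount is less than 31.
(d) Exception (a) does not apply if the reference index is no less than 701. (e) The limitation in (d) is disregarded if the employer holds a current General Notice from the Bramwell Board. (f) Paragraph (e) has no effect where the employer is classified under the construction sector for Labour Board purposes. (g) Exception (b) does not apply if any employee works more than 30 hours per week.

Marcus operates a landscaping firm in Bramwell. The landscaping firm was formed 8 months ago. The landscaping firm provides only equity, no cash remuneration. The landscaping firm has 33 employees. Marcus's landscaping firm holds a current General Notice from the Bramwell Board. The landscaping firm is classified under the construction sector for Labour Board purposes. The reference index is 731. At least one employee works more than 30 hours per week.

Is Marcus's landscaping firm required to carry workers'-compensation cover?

Yes — Marcus's landscaping firm must carry workers'-compensation cover.

Exception (a) is satisfied on its face — the business's age is 8 months, below the 9 months limit. Turning to paragraphs (d)–(f): (d) operates against (a): the reference index is 731, meeting the 701 threshold. (e) would limit (d) — a current General Notice is held — but (f) sets (e) aside: (f) operates against (e): the landscaping firm is classified under the construction sector. Exception (a) does not apply.
Exception (b) is satisfied on its face — remuneration is equity-only. However, paragraph (g) must be considered: (g) operates — at least one employee exceeds 30 hours/week. Exception (b) does not apply.
Exception (c) does not apply: the employer's headcount is 33, not less than 31.
No exception is made out. Marcus's landscaping firm falls within the general rule.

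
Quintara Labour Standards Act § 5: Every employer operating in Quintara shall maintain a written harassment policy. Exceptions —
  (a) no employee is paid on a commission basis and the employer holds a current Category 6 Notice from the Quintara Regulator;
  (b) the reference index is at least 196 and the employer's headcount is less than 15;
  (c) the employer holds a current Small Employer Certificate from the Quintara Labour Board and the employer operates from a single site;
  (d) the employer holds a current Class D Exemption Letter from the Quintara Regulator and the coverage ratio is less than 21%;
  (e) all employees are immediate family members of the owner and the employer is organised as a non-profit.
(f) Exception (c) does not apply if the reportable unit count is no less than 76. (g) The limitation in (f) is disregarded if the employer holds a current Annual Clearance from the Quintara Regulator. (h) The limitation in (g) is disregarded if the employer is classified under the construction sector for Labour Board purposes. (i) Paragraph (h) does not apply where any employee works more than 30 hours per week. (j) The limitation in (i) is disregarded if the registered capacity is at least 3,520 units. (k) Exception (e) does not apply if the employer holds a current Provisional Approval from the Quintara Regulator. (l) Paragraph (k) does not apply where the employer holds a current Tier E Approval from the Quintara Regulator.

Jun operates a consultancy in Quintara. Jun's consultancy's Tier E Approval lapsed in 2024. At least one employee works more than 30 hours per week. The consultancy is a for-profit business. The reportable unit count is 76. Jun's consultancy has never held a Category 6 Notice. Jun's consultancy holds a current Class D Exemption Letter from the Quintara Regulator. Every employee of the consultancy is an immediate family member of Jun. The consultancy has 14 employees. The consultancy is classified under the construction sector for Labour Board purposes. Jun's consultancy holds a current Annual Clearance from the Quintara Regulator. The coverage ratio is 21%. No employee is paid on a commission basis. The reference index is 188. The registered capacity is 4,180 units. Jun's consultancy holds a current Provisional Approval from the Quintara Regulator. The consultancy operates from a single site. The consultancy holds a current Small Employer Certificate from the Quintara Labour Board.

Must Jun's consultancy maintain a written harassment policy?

Exception (a) fails — no current Category 6 Notice is held.
Exception (b) requires that the reference index is at least 196; but the reference index is 188, short of 196, so (b) is unavailable.
Exception (c) is satisfied on its face — a current Small Employer Certificate is held; the employer operates from a single site. But: (f) operates against (c): the reportable unit count is 76, meeting the 76 threshold. (g) applies (a current Annual Clearance is held), but is set aside by (h): (h) is triggered — the consultancy is classified under the construction sector. (i) is engaged (at least one employee exceeds 30 hours/week), but is itself disapplied by (j): (j) operates against (i): the registered capacity is 4,180 units, meeting the 3,520 units threshold. Exception (c) does not apply.
Exception (d) requires that the coverage ratio is less than 21%; but the coverage ratio is 21%, not less than 21%, so (d) is unavailable.
Exception (e) does not apply: the employer is for-profit.
Every exception is unavailable, so the rule governs.

Yes — Jun's consultancy must maintain a written harassment policy.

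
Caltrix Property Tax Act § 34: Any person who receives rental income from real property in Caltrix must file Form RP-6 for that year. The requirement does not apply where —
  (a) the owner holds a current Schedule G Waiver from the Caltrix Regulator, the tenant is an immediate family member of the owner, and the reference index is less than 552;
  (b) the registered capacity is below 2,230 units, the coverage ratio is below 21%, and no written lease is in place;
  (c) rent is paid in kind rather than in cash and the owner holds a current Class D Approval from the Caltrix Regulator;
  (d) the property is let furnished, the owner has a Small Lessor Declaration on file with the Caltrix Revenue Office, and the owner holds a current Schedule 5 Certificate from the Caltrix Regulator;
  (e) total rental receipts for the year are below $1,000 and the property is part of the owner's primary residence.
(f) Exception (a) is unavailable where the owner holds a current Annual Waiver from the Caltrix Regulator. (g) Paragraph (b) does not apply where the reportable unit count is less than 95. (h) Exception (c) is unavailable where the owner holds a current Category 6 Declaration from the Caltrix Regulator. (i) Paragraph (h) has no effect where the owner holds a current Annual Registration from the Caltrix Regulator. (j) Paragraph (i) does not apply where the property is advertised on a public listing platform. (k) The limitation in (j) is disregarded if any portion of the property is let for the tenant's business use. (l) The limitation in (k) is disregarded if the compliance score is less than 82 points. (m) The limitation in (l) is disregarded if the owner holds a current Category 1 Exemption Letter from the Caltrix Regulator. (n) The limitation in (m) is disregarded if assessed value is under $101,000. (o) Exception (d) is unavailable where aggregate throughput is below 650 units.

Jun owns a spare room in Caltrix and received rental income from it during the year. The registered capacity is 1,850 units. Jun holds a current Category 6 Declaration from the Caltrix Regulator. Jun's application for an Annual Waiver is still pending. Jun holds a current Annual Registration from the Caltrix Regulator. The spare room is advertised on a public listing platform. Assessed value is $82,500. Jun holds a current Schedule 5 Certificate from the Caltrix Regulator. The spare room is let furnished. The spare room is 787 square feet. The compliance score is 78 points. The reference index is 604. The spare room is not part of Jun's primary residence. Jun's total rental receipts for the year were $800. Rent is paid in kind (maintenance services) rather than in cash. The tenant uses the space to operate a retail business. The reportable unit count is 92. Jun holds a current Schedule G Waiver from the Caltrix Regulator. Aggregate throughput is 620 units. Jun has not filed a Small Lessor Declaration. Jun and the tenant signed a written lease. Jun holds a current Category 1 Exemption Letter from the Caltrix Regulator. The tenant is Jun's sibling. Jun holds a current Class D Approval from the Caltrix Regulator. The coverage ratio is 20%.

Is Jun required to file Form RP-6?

Yes — Jun must file Form RP-6.

Exception (a) does not apply: the reference index is 604, not less than 552.
Exception (b) requires that no written lease is in place; but a written lease is in place, so (b) is unavailable.
Exception (c) is satisfied on its face — rent is paid in kind; a current Class D Approval is held. But applying paragraphs (h)–(n): (h) operates against (c): a current Category 6 Declaration is held. (i) would limit (h) — a current Annual Registration is held — but (j) sets (i) aside: (j) operates against (i): the property is publicly advertised. (k) operates (the space is let for business use), but is set aside by (l): (l) applies — the compliance score is 78 points, less than the 82 points limit. (m) is engaged (a current Category 1 Exemption Letter is held), but is itself disapplied by (n): (n) operates against (m): assessed value is $82,500, under the $101,000 limit. So (c) is unavailable.
Exception (d) requires that the owner has a Small Lessor Declaration on file with the Caltrix Revenue Office; but no Small Lessor Declaration is on file, so (d) is unavailable.
Exception (e) does not apply: the spare room is not part of the primary residence.
No exception applies. The general rule governs.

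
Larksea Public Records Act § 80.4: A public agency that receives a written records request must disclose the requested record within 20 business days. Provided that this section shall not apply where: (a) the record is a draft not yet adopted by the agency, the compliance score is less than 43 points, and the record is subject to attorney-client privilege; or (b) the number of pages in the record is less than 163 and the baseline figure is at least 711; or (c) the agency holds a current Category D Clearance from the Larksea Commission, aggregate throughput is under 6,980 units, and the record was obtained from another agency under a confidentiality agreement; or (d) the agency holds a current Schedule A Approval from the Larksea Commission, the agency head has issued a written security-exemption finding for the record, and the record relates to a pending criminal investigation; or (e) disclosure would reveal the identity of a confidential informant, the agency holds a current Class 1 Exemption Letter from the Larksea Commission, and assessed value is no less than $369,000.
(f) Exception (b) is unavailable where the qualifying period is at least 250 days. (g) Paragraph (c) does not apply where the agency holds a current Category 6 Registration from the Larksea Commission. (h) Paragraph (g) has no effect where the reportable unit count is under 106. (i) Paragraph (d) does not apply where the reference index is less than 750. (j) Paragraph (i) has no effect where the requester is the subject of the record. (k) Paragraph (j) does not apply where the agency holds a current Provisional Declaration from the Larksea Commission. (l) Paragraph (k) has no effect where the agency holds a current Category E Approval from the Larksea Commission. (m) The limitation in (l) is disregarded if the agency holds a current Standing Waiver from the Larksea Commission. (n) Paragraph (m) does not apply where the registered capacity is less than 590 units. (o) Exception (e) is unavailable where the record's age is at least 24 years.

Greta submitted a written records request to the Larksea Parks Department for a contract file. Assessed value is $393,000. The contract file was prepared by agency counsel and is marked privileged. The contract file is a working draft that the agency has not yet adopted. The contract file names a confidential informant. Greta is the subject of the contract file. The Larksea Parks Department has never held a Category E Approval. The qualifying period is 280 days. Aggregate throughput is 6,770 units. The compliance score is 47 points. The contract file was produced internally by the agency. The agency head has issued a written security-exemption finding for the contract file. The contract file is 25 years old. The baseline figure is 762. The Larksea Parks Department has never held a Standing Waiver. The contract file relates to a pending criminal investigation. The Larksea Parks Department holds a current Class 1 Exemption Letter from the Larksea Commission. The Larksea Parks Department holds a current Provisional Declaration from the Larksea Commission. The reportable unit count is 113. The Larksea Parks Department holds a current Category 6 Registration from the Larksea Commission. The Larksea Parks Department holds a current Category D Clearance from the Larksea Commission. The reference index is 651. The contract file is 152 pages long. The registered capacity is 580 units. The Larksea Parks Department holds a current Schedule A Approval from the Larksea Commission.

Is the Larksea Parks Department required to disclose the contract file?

Yes — the Larksea Parks Department must disclose the contract file.

Exception (a) does not apply: the compliance score is 47 points, not less than 43 points.
Exception (b) is satisfied on its face — the number of pages in the record is 152, less than the 163 limit; the baseline figure is 762, meeting the 711 threshold. However, paragraph (f) must be considered: (f) operates against (b): the qualifying period is 280 days, meeting the 250 days threshold. Exception (b) does not apply.
Exception (c) fails — the contract file was produced internally.
Exception (d)'s conditions are all satisfied: a current Schedule A Approval is held; a written security-exemption finding has been issued; the contract file relates to a pending investigation. However, paragraphs (i)–(n) must be considered: (i) operates against (d): the reference index is 651, less than the 750 limit. (j) would limit (i) — Greta is the subject of the contract file — but (k) sets (j) aside: (k) operates — a current Provisional Declaration is held. (l) is inapplicable (the Category E Approval is not current), so (k) stands. (d) is therefore removed.
Exception (e) is satisfied on its face — the contract file names a confidential informant; a current Class 1 Exemption Letter is held; assessed value is $393,000, meeting the $369,000 threshold. But: (o) applies — the record's age is 25 years, meeting the 24 years threshold. Exception (e) does not apply.
No exception applies. The general rule governs.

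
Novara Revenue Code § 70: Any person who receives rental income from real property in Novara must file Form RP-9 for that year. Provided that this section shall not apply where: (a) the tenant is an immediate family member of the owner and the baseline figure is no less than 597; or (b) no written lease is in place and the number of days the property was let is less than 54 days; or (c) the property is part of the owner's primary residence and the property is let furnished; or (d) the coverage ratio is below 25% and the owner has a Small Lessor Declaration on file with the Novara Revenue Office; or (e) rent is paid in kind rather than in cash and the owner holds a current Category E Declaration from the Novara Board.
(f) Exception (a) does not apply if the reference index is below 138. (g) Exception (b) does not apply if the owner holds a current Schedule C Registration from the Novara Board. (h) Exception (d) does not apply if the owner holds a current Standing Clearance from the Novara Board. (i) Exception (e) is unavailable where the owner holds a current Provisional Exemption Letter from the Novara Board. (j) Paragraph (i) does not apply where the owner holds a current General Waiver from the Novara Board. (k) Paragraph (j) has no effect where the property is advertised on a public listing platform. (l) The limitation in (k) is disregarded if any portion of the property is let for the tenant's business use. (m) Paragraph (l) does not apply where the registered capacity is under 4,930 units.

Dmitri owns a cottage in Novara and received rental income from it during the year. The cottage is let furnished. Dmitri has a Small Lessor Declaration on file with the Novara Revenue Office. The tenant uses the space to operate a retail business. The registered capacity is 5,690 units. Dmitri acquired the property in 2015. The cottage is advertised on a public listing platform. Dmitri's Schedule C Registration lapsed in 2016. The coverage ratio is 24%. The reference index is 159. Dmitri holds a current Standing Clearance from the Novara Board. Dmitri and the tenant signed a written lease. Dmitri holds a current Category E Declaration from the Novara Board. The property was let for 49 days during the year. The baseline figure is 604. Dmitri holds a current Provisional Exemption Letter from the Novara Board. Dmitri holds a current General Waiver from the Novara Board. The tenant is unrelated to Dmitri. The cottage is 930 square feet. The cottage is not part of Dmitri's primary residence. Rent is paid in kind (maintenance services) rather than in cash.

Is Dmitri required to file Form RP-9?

Exception (a) fails — the tenant is unrelated to the owner.
Exception (b) fails — a written lease is in place.
Exception (c) does not apply: the cottage is not part of the primary residence.
Exception (d) is satisfied on its face — the coverage ratio is 24%, below the 25% limit; a Small Lessor Declaration is on file. But: (h) operates against (d): a current Standing Clearance is held. Exception (d) does not apply.
Exception (e) is satisfied on its face — rent is paid in kind; a current Category E Declaration is held. Applying paragraphs (i)–(m): (i) is engaged (a current Provisional Exemption Letter is held), but yields to (j): (j) operates against (i): a current General Waiver is held. (k) operates (the property is publicly advertised), but is overridden by (l): (l) is engaged — the space is let for business use. (m) is not triggered (the registered capacity is 5,690 units, not under 4,930 units), so (l) stands. So (e) applies.

No — exception (e) applies; Dmitri is not required to file Form RP-9.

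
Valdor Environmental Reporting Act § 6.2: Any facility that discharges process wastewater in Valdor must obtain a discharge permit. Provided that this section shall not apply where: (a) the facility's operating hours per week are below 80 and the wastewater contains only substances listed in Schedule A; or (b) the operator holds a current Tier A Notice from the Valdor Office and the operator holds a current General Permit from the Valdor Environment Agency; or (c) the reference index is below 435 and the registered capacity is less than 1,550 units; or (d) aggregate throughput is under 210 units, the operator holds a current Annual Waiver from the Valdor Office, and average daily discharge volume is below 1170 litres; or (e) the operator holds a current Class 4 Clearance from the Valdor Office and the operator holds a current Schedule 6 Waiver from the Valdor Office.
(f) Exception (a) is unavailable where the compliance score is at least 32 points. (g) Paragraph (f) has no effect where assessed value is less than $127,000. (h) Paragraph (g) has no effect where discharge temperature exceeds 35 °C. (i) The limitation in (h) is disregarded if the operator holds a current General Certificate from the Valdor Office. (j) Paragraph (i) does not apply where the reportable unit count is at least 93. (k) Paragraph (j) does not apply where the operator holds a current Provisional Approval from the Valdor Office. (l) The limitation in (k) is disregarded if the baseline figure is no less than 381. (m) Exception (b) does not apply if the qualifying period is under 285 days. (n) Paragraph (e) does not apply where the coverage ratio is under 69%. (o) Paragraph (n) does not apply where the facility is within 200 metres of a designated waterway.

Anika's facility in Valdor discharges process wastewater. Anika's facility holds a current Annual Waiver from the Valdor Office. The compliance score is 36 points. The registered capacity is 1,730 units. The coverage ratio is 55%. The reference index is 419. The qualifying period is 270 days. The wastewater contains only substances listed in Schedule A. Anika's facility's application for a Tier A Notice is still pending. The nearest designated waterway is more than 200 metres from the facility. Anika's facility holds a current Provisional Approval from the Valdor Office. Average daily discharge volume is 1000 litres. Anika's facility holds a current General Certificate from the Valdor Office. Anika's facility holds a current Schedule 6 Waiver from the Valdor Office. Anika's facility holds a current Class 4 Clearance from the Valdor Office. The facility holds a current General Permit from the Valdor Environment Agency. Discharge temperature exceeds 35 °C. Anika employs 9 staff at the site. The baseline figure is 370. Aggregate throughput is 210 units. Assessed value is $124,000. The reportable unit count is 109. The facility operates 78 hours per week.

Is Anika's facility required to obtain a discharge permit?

All of (a)'s requirements are met (the facility's operating hours per week are 78, below the 80 limit; the wastewater is Schedule-A-only). Under paragraphs (f)–(l): (f) would limit (a) — the compliance score is 36 points, meeting the 32 points threshold — but (g) sets (f) aside: (g) operates against (f): assessed value is $124,000, less than the $127,000 limit. (h) would limit (g) — discharge temperature exceeds 35 °C — but (i) sets (h) aside: (i) operates against (h): a current General Certificate is held. (j) would limit (i) — the reportable unit count is 109, meeting the 93 threshold — but (k) sets (j) aside: (k) operates against (j): a current Provisional Approval is held. (l) is inapplicable (the baseline figure is 370, short of 381), so (k) stands. So (a) applies.
Exception (b) fails — there is no Tier A Notice in force.
Exception (c) fails — the registered capacity is 1,730 units, not less than 1,550 units.
Exception (d) fails — aggregate throughput is 210 units, not under 210 units.
Exception (e) is satisfied on its face — a current Class 4 Clearance is held; a current Schedule 6 Waiver is held. Turning to paragraphs (n)–(o): (n) operates — the coverage ratio is 55%, under the 69% limit. (o), which would lift (n), is not engaged — the facility is more than 200 m from any designated waterway. (e) is therefore removed.

No — exception (a) applies; Anika's facility is not required to obtain a discharge permit.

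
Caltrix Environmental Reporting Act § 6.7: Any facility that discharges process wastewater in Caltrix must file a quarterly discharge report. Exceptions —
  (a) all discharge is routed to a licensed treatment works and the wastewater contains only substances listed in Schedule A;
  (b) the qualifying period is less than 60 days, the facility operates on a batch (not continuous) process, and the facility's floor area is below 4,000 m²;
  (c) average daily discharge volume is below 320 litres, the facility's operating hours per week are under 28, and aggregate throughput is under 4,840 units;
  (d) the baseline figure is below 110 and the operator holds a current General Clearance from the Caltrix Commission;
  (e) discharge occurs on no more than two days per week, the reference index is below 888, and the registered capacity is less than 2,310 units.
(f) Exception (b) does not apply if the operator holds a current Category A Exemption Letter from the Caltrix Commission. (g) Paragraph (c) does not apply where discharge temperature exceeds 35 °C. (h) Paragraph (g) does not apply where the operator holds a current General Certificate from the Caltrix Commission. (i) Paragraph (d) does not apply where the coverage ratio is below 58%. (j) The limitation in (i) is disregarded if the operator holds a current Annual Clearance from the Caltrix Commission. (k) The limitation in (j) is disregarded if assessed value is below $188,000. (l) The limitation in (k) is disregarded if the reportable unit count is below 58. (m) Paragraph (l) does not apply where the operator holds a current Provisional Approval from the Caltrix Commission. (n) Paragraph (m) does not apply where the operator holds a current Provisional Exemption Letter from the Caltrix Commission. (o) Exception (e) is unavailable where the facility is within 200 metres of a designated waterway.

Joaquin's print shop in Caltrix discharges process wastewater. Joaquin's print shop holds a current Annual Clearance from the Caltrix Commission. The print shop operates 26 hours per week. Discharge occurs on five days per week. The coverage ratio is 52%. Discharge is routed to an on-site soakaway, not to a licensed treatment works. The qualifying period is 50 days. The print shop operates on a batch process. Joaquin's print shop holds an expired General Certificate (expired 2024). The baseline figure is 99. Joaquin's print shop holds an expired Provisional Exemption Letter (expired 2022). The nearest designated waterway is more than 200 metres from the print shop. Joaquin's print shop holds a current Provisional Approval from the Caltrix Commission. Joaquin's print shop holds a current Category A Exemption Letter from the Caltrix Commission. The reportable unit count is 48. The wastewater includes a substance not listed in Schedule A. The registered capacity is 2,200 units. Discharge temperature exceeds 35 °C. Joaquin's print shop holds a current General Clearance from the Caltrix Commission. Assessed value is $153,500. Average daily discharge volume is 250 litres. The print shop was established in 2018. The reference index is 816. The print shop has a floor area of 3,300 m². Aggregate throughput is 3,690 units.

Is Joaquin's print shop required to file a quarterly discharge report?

Exception (a) requires that all discharge is routed to a licensed treatment works; but discharge is not routed to a licensed treatment works, so (a) is unavailable.
Exception (b)'s conditions are all satisfied: the qualifying period is 50 days, less than the 60 days limit; the facility operates on a batch process; the facility's floor area is 3,300 m², below the 4,000 m² limit. However, paragraph (f) must be considered: (f) operates against (b): a current Category A Exemption Letter is held. So (b) is unavailable.
Exception (c)'s conditions are all satisfied: average daily discharge volume is 250 litres, below the 320 litres limit; the facility's operating hours per week are 26, under the 28 limit; aggregate throughput is 3,690 units, under the 4,840 units limit. However, paragraphs (g)–(h) must be considered: (g) is triggered — discharge temperature exceeds 35 °C. (h) does not operate here (there is no General Certificate in force), so (g) stands. So (c) is unavailable.
Exception (d): the baseline figure is 99, below the 110 limit; a current General Clearance is held — every condition holds. But applying paragraphs (i)–(n): (i) operates against (d): the coverage ratio is 52%, below the 58% limit. (j) operates (a current Annual Clearance is held), but is itself disapplied by (k): (k) is triggered — assessed value is $153,500, below the $188,000 limit. (l) operates (the reportable unit count is 48, below the 58 limit), but is itself disapplied by (m): (m) operates against (l): a current Provisional Approval is held. (n) does not operate here (no current Provisional Exemption Letter is held), so (m) stands. (d) is therefore removed.
Exception (e) requires that discharge occurs on no more than two days per week; but discharge occurs on five days per week, so (e) is unavailable.
No exception displaces § 6.7.

Yes — Joaquin's print shop must file a quarterly discharge report.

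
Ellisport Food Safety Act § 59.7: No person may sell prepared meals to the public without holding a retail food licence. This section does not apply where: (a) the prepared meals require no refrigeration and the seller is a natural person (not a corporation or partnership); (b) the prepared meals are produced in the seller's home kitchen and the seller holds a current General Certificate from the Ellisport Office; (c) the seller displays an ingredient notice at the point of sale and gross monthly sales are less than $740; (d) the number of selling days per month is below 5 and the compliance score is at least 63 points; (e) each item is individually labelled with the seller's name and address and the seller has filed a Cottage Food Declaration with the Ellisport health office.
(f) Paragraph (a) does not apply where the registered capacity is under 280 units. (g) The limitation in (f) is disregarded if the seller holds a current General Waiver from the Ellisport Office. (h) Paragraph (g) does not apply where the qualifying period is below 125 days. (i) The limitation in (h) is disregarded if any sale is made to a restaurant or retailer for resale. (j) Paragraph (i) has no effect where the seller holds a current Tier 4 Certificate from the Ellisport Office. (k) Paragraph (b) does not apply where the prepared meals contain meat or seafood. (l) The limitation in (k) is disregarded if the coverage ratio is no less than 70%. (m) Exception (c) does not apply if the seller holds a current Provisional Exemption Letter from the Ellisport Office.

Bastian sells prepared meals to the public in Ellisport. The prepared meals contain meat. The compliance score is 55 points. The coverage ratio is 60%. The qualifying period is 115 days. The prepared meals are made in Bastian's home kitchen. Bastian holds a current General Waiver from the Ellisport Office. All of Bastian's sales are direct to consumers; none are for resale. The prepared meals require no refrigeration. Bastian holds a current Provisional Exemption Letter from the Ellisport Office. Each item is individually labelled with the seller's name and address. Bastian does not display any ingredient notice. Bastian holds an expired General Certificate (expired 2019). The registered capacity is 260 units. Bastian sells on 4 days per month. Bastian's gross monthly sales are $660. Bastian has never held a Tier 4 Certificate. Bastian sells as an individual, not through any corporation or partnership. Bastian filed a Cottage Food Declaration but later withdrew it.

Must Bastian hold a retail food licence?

Yes — Bastian must hold a retail food licence.

Exception (a)'s conditions are all satisfied: the prepared meals are shelf-stable; the seller is a natural person. But applying paragraphs (f)–(j): (f) operates against (a): the registered capacity is 260 units, under the 280 units limit. (g) would limit (f) — a current General Waiver is held — but (h) sets (g) aside: (h) is engaged — the qualifying period is 115 days, below the 125 days limit. (i) is not engaged (no sales are for resale), so (h) stands. (a) is therefore removed.
Exception (b) does not apply: there is no General Certificate in force.
Exception (c) requires that the seller displays an ingredient notice at the point of sale; but no ingredient notice is displayed, so (c) is unavailable.
Exception (d) does not apply: the compliance score is 55 points, short of 63 points.
Exception (e) fails — the Cottage Food Declaration was withdrawn.
No exception is made out. Bastian falls within the general rule.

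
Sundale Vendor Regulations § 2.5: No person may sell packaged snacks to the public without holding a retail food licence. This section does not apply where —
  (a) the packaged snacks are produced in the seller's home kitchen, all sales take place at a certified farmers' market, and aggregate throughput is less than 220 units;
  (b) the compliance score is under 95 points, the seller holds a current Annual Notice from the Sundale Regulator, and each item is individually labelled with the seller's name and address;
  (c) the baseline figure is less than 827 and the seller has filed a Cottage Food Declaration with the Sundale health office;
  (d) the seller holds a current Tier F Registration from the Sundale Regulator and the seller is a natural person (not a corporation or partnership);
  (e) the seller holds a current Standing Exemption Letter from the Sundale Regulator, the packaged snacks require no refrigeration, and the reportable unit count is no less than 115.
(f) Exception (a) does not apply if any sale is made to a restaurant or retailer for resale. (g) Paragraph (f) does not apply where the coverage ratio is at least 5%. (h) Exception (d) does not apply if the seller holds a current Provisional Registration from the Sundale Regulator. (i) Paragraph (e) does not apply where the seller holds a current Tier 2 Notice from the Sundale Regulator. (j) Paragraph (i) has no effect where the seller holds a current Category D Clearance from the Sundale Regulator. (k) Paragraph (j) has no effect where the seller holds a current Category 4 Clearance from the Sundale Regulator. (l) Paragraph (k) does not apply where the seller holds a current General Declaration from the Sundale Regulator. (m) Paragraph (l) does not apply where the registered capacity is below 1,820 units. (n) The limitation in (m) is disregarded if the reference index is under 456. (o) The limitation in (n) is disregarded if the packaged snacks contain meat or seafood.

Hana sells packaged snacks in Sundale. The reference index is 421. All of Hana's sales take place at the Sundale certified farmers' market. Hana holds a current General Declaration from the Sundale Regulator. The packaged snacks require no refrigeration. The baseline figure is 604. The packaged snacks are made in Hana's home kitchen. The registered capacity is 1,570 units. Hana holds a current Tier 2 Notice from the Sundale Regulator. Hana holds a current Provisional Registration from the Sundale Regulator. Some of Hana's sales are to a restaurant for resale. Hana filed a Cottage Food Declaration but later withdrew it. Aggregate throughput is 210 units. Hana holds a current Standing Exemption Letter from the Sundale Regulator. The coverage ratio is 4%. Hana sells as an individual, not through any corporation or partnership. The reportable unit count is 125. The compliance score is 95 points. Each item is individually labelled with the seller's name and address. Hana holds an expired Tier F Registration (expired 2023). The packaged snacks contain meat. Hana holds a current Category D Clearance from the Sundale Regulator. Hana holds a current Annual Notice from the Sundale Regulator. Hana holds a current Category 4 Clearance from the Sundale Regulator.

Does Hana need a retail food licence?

Yes — Hana must hold a retail food licence.

Exception (a)'s conditions are all satisfied: the packaged snacks are home-kitchen produced; all sales are at a certified farmers' market; aggregate throughput is 210 units, less than the 220 units limit. However, paragraphs (f)–(g) must be considered: (f) applies — some sales are to a restaurant for resale. (g), which would lift (f), does not operate here — the coverage ratio is 4%, short of 5%. So (a) is unavailable.
Exception (b) requires that the compliance score is under 95 points; but the compliance score is 95 points, not under 95 points, so (b) is unavailable.
Exception (c) requires that the seller has filed a Cottage Food Declaration with the Sundale health office; but the Cottage Food Declaration was withdrawn, so (c) is unavailable.
Exception (d) requires that the seller holds a current Tier F Registration from the Sundale Regulator; but no current Tier F Registration is held, so (d) is unavailable.
All of (e)'s requirements are met (a current Standing Exemption Letter is held; the packaged snacks are shelf-stable; the reportable unit count is 125, meeting the 115 threshold). But: (i) operates against (e): a current Tier 2 Notice is held. (j) applies (a current Category D Clearance is held), but is displaced by (k): (k) applies — a current Category 4 Clearance is held. (l) would limit (k) — a current General Declaration is held — but (m) sets (l) aside: (m) is engaged — the registered capacity is 1,570 units, below the 1,820 units limit. (n) would limit (m) — the reference index is 421, under the 456 limit — but (o) sets (n) aside: (o) applies — the packaged snacks contain meat. Exception (e) does not apply.
No exception is made out. Hana falls within the general rule.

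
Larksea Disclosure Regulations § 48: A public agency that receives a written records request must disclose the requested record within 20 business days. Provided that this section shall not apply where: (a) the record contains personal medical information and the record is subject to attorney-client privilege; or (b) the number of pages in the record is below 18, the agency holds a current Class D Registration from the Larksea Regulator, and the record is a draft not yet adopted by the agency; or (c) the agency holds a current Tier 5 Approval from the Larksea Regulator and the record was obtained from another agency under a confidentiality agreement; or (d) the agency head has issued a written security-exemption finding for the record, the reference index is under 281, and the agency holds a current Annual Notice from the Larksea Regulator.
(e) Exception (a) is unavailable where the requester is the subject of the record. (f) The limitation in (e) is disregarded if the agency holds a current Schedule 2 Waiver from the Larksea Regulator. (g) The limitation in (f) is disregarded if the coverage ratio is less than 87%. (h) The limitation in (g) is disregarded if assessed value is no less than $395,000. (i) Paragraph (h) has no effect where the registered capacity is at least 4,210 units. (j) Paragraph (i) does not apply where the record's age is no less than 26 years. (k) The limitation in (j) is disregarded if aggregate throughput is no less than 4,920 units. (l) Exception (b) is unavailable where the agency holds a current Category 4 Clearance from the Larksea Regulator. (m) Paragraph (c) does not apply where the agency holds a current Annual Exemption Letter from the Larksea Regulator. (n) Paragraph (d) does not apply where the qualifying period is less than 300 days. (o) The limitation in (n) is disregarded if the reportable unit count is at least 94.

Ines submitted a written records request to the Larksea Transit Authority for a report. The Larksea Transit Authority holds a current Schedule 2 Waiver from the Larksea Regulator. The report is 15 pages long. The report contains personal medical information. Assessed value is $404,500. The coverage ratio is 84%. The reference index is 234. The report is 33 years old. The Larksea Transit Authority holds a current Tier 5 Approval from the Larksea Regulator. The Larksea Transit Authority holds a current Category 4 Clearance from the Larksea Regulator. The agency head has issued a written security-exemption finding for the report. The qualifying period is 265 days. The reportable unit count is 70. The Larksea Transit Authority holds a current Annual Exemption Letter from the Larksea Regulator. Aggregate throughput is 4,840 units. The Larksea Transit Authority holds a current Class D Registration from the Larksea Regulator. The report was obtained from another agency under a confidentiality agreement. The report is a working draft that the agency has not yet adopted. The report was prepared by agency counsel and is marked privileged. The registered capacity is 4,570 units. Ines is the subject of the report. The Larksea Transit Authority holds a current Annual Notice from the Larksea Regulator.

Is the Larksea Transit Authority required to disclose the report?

No — exception (a) applies; the Larksea Transit Authority is not required to disclose the report.

Exception (a) is satisfied on its face — the report contains personal medical information; the report is privileged. Considering the limiting provisions: (e) is triggered (Ines is the subject of the report), but is itself disapplied by (f): (f) operates against (e): a current Schedule 2 Waiver is held. (g) would limit (f) — the coverage ratio is 84%, less than the 87% limit — but (h) sets (g) aside: (h) operates against (g): assessed value is $404,500, meeting the $395,000 threshold. (i) applies (the registered capacity is 4,570 units, meeting the 4,210 units threshold), but is set aside by (j): (j) is engaged — the record's age is 33 years, meeting the 26 years threshold. (k) does not operate here (aggregate throughput is 4,840 units, short of 4,920 units), so (j) stands. (a) remains available.
Exception (b)'s conditions are all satisfied: the number of pages in the record is 15, below the 18 limit; a current Class D Registration is held; the report is an unadopted draft. However, paragraph (l) must be considered: (l) is triggered — a current Category 4 Clearance is held. Exception (b) does not apply.
All of (c)'s requirements are met (a current Tier 5 Approval is held; the report was obtained under a confidentiality agreement). However, paragraph (m) must be considered: (m) operates against (c): a current Annual Exemption Letter is held. So (c) is unavailable.
All of (d)'s requirements are met (a written security-exemption finding has been issued; the reference index is 234, under the 281 limit; a current Annual Notice is held). However, paragraphs (n)–(o) must be considered: (n) applies — the qualifying period is 265 days, less than the 300 days limit. (o), which would lift (n), is not engaged — the reportable unit count is 70, short of 94. (d) is therefore removed.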